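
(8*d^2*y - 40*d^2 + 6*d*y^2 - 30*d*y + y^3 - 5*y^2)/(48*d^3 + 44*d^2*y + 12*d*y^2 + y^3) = (y - 5)/(6*d + y)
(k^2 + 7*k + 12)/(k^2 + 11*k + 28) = (k + 3)/(k + 7)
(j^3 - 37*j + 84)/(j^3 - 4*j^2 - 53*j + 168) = (j - 4)/(j - 8)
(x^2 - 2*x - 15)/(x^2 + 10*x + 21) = (x - 5)/(x + 7)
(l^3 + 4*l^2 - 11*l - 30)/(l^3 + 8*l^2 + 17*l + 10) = (l - 3)/(l + 1)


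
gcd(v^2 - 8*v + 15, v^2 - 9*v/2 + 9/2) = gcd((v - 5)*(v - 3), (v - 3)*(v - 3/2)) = v - 3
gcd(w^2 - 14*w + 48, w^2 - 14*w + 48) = w^2 - 14*w + 48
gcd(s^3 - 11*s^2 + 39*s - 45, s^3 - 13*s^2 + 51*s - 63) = s^2 - 6*s + 9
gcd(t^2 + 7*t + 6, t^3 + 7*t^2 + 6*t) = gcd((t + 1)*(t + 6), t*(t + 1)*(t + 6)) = t^2 + 7*t + 6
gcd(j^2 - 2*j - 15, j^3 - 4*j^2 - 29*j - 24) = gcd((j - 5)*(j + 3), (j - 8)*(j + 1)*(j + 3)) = j + 3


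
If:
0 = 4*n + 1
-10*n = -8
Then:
No Solution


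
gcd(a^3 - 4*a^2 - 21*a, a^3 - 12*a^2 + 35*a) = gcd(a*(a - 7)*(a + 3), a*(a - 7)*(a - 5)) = a^2 - 7*a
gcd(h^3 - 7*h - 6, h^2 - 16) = 1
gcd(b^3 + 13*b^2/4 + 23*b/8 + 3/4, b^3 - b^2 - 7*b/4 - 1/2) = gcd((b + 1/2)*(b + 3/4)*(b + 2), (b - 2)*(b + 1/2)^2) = b + 1/2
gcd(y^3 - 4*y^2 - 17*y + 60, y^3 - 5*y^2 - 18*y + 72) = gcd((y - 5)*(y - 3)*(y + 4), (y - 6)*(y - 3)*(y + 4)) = y^2 + y - 12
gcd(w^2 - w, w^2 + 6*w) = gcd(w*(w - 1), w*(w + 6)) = w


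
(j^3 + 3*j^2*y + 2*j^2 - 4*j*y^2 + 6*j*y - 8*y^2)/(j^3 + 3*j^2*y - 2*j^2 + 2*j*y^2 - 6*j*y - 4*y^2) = (j^3 + 3*j^2*y + 2*j^2 - 4*j*y^2 + 6*j*y - 8*y^2)/(j^3 + 3*j^2*y - 2*j^2 + 2*j*y^2 - 6*j*y - 4*y^2)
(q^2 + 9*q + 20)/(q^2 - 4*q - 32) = (q + 5)/(q - 8)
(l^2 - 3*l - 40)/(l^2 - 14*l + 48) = (l + 5)/(l - 6)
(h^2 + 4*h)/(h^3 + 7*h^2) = (h + 4)/(h*(h + 7))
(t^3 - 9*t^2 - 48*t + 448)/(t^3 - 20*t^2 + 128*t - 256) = (t + 7)/(t - 4)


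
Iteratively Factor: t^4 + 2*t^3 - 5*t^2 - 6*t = (t)*(t^3 + 2*t^2 - 5*t - 6) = t*(t + 3)*(t^2 - t - 2) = t*(t - 2)*(t + 3)*(t + 1)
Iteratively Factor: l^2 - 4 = (l - 2)*(l + 2)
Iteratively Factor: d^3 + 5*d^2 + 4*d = (d)*(d^2 + 5*d + 4) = d*(d + 4)*(d + 1)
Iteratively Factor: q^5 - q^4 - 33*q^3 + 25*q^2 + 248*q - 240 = (q - 5)*(q^4 + 4*q^3 - 13*q^2 - 40*q + 48) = (q - 5)*(q + 4)*(q^3 - 13*q + 12) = (q - 5)*(q - 1)*(q + 4)*(q^2 + q - 12) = (q - 5)*(q - 1)*(q + 4)^2*(q - 3)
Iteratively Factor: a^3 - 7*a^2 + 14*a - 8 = (a - 1)*(a^2 - 6*a + 8) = (a - 2)*(a - 1)*(a - 4)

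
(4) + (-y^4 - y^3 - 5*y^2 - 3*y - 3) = -y^4 - y^3 - 5*y^2 - 3*y + 1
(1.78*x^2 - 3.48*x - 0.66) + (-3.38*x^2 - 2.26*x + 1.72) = -1.6*x^2 - 5.74*x + 1.06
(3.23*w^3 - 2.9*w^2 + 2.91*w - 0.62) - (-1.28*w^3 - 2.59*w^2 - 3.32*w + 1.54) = 4.51*w^3 - 0.31*w^2 + 6.23*w - 2.16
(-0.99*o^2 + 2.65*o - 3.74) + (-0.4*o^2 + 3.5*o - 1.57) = -1.39*o^2 + 6.15*o - 5.31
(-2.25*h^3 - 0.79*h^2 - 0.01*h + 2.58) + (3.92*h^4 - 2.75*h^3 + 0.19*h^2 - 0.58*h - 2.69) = 3.92*h^4 - 5.0*h^3 - 0.6*h^2 - 0.59*h - 0.11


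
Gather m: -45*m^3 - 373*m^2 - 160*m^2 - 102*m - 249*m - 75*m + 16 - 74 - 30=-45*m^3 - 533*m^2 - 426*m - 88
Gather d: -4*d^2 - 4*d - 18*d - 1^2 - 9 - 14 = -4*d^2 - 22*d - 24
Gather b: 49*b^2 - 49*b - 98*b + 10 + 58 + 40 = 49*b^2 - 147*b + 108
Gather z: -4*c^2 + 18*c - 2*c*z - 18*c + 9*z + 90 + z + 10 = -4*c^2 + z*(10 - 2*c) + 100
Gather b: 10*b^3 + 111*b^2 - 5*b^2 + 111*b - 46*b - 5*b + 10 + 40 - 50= 10*b^3 + 106*b^2 + 60*b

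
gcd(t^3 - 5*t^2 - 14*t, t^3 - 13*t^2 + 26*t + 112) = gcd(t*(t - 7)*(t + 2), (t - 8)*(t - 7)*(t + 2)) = t^2 - 5*t - 14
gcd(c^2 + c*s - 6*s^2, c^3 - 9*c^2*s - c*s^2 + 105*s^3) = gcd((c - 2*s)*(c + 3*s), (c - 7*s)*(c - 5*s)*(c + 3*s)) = c + 3*s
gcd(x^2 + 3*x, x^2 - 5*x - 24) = x + 3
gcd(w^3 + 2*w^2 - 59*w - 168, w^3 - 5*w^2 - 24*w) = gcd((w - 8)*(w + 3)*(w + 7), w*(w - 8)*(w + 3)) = w^2 - 5*w - 24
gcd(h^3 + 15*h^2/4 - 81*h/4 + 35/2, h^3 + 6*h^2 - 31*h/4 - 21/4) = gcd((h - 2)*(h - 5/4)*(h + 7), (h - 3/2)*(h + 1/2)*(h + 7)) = h + 7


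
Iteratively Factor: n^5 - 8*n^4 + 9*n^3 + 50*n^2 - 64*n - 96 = (n + 2)*(n^4 - 10*n^3 + 29*n^2 - 8*n - 48) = (n - 4)*(n + 2)*(n^3 - 6*n^2 + 5*n + 12) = (n - 4)^2*(n + 2)*(n^2 - 2*n - 3) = (n - 4)^2*(n + 1)*(n + 2)*(n - 3)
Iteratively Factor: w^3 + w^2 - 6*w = (w + 3)*(w^2 - 2*w) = w*(w + 3)*(w - 2)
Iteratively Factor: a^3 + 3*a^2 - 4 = (a - 1)*(a^2 + 4*a + 4) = (a - 1)*(a + 2)*(a + 2)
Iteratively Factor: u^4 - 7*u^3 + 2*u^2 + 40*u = (u)*(u^3 - 7*u^2 + 2*u + 40) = u*(u - 5)*(u^2 - 2*u - 8) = u*(u - 5)*(u - 4)*(u + 2)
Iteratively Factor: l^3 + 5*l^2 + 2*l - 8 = (l + 2)*(l^2 + 3*l - 4) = (l + 2)*(l + 4)*(l - 1)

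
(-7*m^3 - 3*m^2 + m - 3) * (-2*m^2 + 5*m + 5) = 14*m^5 - 29*m^4 - 52*m^3 - 4*m^2 - 10*m - 15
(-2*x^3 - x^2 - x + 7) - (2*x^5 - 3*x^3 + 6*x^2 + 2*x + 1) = -2*x^5 + x^3 - 7*x^2 - 3*x + 6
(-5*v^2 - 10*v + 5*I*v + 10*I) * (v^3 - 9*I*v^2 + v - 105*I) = -5*v^5 - 10*v^4 + 50*I*v^4 + 40*v^3 + 100*I*v^3 + 80*v^2 + 530*I*v^2 + 525*v + 1060*I*v + 1050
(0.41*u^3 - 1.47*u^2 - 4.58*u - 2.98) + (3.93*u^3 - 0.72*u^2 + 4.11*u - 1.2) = 4.34*u^3 - 2.19*u^2 - 0.47*u - 4.18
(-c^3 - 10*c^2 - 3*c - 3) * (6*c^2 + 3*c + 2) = -6*c^5 - 63*c^4 - 50*c^3 - 47*c^2 - 15*c - 6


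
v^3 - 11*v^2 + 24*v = v*(v - 8)*(v - 3)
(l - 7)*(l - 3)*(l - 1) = l^3 - 11*l^2 + 31*l - 21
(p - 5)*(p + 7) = p^2 + 2*p - 35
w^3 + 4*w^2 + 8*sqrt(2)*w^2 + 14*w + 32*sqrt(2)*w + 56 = (w + 4)*(w + sqrt(2))*(w + 7*sqrt(2))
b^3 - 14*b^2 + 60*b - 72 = (b - 6)^2*(b - 2)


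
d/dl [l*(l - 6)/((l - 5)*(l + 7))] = 2*(4*l^2 - 35*l + 105)/(l^4 + 4*l^3 - 66*l^2 - 140*l + 1225)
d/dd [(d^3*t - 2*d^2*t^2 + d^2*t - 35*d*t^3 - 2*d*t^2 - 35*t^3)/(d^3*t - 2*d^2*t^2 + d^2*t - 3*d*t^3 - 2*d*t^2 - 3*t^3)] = 64*t^2*(d - t)/(d^4 - 4*d^3*t - 2*d^2*t^2 + 12*d*t^3 + 9*t^4)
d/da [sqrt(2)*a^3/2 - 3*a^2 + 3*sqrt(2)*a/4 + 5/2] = 3*sqrt(2)*a^2/2 - 6*a + 3*sqrt(2)/4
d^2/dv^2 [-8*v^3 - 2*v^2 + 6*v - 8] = -48*v - 4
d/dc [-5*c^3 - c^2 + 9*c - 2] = -15*c^2 - 2*c + 9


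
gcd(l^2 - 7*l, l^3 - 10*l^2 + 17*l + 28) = l - 7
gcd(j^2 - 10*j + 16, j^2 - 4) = j - 2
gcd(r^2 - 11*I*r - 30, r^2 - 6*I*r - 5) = r - 5*I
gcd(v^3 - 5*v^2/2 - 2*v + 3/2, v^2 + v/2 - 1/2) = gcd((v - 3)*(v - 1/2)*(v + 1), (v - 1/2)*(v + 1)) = v^2 + v/2 - 1/2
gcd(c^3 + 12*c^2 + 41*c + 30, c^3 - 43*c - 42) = c^2 + 7*c + 6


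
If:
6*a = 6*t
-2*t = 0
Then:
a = 0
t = 0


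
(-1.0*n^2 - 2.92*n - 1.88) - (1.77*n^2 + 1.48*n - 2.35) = -2.77*n^2 - 4.4*n + 0.47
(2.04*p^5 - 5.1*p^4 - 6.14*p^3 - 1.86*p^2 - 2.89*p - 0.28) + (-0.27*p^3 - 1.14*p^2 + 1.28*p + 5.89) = 2.04*p^5 - 5.1*p^4 - 6.41*p^3 - 3.0*p^2 - 1.61*p + 5.61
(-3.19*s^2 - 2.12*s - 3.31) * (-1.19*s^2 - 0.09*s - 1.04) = 3.7961*s^4 + 2.8099*s^3 + 7.4473*s^2 + 2.5027*s + 3.4424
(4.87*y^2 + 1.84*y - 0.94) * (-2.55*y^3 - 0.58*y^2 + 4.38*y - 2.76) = -12.4185*y^5 - 7.5166*y^4 + 22.6604*y^3 - 4.8368*y^2 - 9.1956*y + 2.5944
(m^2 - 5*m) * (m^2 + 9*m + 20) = m^4 + 4*m^3 - 25*m^2 - 100*m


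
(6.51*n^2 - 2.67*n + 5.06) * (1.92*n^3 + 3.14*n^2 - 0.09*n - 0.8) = 12.4992*n^5 + 15.315*n^4 + 0.745499999999998*n^3 + 10.9207*n^2 + 1.6806*n - 4.048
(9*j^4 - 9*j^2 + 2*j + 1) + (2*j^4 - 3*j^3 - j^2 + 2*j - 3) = 11*j^4 - 3*j^3 - 10*j^2 + 4*j - 2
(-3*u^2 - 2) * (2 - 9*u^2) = 27*u^4 + 12*u^2 - 4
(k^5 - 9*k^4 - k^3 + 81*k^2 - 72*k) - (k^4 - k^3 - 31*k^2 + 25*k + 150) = k^5 - 10*k^4 + 112*k^2 - 97*k - 150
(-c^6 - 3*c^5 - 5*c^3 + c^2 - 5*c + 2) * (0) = 0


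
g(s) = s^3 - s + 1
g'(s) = 3*s^2 - 1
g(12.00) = 1717.00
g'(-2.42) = 16.57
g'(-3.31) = 31.87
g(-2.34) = -9.47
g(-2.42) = -10.75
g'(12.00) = 431.00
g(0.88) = 0.80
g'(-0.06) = -0.99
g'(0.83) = 1.07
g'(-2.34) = 15.43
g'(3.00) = 26.00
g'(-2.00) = 11.00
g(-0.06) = 1.06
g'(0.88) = 1.32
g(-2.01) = -5.11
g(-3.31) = -31.95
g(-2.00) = -5.00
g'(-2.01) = 11.12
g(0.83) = 0.74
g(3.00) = 25.00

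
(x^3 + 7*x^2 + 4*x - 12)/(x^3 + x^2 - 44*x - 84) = (x - 1)/(x - 7)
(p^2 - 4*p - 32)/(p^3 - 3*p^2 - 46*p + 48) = (p + 4)/(p^2 + 5*p - 6)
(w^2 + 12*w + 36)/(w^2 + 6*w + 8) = (w^2 + 12*w + 36)/(w^2 + 6*w + 8)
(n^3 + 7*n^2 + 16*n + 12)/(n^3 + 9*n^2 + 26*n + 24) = (n + 2)/(n + 4)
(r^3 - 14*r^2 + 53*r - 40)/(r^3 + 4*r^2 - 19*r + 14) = (r^2 - 13*r + 40)/(r^2 + 5*r - 14)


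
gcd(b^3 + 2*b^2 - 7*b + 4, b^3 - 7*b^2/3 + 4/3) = b - 1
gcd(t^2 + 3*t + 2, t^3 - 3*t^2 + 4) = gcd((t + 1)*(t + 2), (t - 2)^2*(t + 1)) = t + 1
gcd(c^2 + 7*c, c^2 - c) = c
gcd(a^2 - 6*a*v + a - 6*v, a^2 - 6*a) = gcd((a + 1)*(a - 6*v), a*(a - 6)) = 1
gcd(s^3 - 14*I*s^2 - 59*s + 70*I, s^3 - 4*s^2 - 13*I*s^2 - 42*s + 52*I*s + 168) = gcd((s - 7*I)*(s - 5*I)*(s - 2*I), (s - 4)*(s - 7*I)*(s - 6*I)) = s - 7*I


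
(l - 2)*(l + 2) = l^2 - 4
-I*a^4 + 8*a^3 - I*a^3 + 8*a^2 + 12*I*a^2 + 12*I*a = a*(a + 2*I)*(a + 6*I)*(-I*a - I)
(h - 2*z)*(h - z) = h^2 - 3*h*z + 2*z^2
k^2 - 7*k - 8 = (k - 8)*(k + 1)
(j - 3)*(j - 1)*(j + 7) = j^3 + 3*j^2 - 25*j + 21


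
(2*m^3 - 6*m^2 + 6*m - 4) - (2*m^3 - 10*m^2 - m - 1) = 4*m^2 + 7*m - 3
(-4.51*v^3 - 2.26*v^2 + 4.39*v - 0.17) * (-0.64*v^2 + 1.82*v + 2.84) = 2.8864*v^5 - 6.7618*v^4 - 19.7312*v^3 + 1.6802*v^2 + 12.1582*v - 0.4828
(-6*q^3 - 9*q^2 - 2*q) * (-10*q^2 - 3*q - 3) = 60*q^5 + 108*q^4 + 65*q^3 + 33*q^2 + 6*q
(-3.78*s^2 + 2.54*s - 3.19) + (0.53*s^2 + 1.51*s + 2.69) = -3.25*s^2 + 4.05*s - 0.5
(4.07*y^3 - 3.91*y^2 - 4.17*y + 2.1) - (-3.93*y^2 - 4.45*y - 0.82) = 4.07*y^3 + 0.02*y^2 + 0.28*y + 2.92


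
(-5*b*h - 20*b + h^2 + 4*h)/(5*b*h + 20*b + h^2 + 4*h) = (-5*b + h)/(5*b + h)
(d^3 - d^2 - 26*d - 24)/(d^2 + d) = d - 2 - 24/d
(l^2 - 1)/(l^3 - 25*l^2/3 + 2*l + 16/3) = 3*(l + 1)/(3*l^2 - 22*l - 16)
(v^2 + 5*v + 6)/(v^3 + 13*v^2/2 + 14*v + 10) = 2*(v + 3)/(2*v^2 + 9*v + 10)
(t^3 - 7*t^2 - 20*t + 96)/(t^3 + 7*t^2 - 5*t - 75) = (t^2 - 4*t - 32)/(t^2 + 10*t + 25)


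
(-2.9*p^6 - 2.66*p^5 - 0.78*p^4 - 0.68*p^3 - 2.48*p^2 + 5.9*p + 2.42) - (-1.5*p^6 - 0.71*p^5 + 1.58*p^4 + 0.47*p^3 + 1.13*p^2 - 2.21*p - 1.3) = -1.4*p^6 - 1.95*p^5 - 2.36*p^4 - 1.15*p^3 - 3.61*p^2 + 8.11*p + 3.72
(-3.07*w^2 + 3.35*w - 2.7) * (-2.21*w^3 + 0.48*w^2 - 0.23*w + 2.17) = 6.7847*w^5 - 8.8771*w^4 + 8.2811*w^3 - 8.7284*w^2 + 7.8905*w - 5.859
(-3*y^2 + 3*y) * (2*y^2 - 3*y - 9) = -6*y^4 + 15*y^3 + 18*y^2 - 27*y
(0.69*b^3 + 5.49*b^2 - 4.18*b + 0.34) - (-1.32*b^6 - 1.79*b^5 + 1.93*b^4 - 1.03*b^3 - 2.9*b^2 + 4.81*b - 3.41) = 1.32*b^6 + 1.79*b^5 - 1.93*b^4 + 1.72*b^3 + 8.39*b^2 - 8.99*b + 3.75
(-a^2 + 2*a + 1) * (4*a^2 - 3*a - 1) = -4*a^4 + 11*a^3 - a^2 - 5*a - 1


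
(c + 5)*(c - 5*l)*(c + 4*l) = c^3 - c^2*l + 5*c^2 - 20*c*l^2 - 5*c*l - 100*l^2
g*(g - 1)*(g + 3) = g^3 + 2*g^2 - 3*g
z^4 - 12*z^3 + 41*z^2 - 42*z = z*(z - 7)*(z - 3)*(z - 2)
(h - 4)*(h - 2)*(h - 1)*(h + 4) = h^4 - 3*h^3 - 14*h^2 + 48*h - 32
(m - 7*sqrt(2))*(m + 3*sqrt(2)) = m^2 - 4*sqrt(2)*m - 42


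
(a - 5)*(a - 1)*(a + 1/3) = a^3 - 17*a^2/3 + 3*a + 5/3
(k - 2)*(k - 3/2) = k^2 - 7*k/2 + 3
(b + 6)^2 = b^2 + 12*b + 36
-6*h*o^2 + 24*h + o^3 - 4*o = (-6*h + o)*(o - 2)*(o + 2)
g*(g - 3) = g^2 - 3*g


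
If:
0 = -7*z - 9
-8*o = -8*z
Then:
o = -9/7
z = -9/7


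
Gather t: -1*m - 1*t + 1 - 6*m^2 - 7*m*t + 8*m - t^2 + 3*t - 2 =-6*m^2 + 7*m - t^2 + t*(2 - 7*m) - 1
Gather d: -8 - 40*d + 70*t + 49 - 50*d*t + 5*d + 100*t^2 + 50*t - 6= d*(-50*t - 35) + 100*t^2 + 120*t + 35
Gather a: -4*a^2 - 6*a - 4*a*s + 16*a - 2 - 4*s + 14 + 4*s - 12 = -4*a^2 + a*(10 - 4*s)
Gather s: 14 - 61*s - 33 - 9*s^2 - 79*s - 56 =-9*s^2 - 140*s - 75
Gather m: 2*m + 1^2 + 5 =2*m + 6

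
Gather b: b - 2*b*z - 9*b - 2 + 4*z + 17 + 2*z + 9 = b*(-2*z - 8) + 6*z + 24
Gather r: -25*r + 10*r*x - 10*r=r*(10*x - 35)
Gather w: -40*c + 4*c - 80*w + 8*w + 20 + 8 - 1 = -36*c - 72*w + 27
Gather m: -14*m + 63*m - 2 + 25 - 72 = 49*m - 49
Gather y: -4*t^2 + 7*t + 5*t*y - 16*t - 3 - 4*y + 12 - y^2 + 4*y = -4*t^2 + 5*t*y - 9*t - y^2 + 9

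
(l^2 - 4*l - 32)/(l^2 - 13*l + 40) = (l + 4)/(l - 5)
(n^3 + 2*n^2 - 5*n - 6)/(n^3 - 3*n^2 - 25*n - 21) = (n - 2)/(n - 7)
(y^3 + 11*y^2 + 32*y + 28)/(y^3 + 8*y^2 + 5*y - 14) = (y + 2)/(y - 1)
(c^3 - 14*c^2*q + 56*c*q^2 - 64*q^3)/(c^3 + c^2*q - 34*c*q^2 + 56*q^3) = (c - 8*q)/(c + 7*q)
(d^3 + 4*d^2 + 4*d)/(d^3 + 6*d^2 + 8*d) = (d + 2)/(d + 4)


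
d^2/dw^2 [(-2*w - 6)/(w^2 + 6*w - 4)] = 4*(w + 3)*(3*w^2 + 18*w - 4*(w + 3)^2 - 12)/(w^2 + 6*w - 4)^3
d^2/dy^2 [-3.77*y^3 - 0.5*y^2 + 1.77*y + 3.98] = -22.62*y - 1.0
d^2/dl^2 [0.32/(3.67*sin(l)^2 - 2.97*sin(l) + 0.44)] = (-17.240192*sin(l)^4 + 10.463904*sin(l)^3 + 25.104544*sin(l)^2 - 21.345984*sin(l) + 4.611904)/(3.67*sin(l)^2 - 2.97*sin(l) + 0.44)^3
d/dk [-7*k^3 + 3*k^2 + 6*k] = -21*k^2 + 6*k + 6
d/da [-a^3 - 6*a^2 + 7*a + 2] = -3*a^2 - 12*a + 7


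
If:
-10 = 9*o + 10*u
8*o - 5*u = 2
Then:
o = -6/25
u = -98/125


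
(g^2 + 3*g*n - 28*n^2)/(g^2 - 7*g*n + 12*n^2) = (g + 7*n)/(g - 3*n)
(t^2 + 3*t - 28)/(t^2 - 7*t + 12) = (t + 7)/(t - 3)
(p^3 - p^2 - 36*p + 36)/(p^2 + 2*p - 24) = (p^2 - 7*p + 6)/(p - 4)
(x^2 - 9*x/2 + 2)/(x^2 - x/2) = (x - 4)/x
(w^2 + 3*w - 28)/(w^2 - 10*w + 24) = (w + 7)/(w - 6)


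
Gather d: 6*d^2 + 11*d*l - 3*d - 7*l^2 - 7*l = 6*d^2 + d*(11*l - 3) - 7*l^2 - 7*l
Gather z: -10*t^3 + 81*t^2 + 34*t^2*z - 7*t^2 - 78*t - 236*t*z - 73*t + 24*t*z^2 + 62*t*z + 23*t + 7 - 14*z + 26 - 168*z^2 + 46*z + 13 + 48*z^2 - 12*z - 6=-10*t^3 + 74*t^2 - 128*t + z^2*(24*t - 120) + z*(34*t^2 - 174*t + 20) + 40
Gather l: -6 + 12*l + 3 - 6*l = 6*l - 3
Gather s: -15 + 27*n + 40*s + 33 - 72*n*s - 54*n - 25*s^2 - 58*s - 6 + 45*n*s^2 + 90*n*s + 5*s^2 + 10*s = -27*n + s^2*(45*n - 20) + s*(18*n - 8) + 12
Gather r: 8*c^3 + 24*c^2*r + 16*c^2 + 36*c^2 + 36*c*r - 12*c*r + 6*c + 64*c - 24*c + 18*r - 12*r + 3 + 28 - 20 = 8*c^3 + 52*c^2 + 46*c + r*(24*c^2 + 24*c + 6) + 11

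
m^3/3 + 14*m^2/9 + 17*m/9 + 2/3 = (m/3 + 1/3)*(m + 2/3)*(m + 3)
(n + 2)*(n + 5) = n^2 + 7*n + 10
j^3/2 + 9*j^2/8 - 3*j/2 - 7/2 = (j/2 + 1)*(j - 7/4)*(j + 2)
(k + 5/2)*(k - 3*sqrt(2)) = k^2 - 3*sqrt(2)*k + 5*k/2 - 15*sqrt(2)/2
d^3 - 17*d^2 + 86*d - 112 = (d - 8)*(d - 7)*(d - 2)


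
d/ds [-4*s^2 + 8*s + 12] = 8 - 8*s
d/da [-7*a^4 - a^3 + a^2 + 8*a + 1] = -28*a^3 - 3*a^2 + 2*a + 8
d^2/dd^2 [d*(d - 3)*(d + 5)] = 6*d + 4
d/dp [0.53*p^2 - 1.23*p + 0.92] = 1.06*p - 1.23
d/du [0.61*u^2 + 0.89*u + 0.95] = 1.22*u + 0.89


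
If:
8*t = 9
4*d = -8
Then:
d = -2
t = 9/8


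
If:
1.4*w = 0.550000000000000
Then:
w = 0.39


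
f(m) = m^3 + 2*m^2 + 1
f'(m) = 3*m^2 + 4*m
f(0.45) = 1.50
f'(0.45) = 2.41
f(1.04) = 4.29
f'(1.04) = 7.40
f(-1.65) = 1.95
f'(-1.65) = 1.57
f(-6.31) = -170.61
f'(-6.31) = 94.21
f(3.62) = 74.65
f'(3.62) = 53.79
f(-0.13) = 1.03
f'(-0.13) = -0.47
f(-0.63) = 1.54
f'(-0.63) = -1.33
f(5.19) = 194.67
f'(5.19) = 101.57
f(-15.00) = -2924.00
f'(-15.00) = 615.00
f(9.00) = 892.00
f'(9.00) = 279.00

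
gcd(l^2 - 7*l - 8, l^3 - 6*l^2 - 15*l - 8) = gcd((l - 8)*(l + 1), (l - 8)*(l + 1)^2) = l^2 - 7*l - 8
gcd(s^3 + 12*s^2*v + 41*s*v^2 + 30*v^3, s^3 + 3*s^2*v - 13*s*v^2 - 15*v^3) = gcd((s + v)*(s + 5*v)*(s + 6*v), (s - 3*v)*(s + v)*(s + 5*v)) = s^2 + 6*s*v + 5*v^2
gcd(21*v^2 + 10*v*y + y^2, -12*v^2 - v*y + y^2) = 3*v + y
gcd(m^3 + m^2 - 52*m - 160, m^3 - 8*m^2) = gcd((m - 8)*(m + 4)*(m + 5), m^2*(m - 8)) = m - 8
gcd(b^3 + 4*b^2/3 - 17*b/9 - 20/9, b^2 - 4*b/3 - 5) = b + 5/3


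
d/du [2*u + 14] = 2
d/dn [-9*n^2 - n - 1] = -18*n - 1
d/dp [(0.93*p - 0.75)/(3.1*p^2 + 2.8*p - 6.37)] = (-2.883*p^2 + 4.65*p - 3.8241)/(9.61*p^4 + 17.36*p^3 - 31.654*p^2 - 35.672*p + 40.5769)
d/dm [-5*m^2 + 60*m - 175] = 60 - 10*m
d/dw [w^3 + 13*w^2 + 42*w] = 3*w^2 + 26*w + 42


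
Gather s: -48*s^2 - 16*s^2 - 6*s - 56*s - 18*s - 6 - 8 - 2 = -64*s^2 - 80*s - 16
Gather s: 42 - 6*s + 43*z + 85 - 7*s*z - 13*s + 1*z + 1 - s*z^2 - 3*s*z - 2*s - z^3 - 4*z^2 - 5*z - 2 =s*(-z^2 - 10*z - 21) - z^3 - 4*z^2 + 39*z + 126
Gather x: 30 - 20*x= 30 - 20*x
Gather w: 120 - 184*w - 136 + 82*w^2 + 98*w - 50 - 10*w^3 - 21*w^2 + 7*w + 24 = -10*w^3 + 61*w^2 - 79*w - 42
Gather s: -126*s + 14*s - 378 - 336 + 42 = -112*s - 672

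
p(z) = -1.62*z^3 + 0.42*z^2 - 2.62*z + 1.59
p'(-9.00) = -403.84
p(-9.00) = 1240.17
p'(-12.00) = -712.54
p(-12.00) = 2892.87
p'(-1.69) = -17.92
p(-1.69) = 15.04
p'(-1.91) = -21.95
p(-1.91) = 19.41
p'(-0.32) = -3.39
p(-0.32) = 2.52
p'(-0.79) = -6.32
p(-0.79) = 4.72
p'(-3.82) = -76.75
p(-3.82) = 108.03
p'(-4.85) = -121.01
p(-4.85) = 208.99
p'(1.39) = -10.84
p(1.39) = -5.59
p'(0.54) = -3.58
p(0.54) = 0.04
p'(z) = -4.86*z^2 + 0.84*z - 2.62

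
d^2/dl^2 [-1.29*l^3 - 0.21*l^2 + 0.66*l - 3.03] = -7.74*l - 0.42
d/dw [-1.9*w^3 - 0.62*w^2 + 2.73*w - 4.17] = -5.7*w^2 - 1.24*w + 2.73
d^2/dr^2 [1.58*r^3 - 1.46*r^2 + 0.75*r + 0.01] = 9.48*r - 2.92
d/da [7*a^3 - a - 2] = 21*a^2 - 1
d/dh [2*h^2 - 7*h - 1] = 4*h - 7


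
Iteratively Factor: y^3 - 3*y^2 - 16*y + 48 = (y + 4)*(y^2 - 7*y + 12) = (y - 3)*(y + 4)*(y - 4)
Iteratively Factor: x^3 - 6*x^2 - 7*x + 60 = (x - 5)*(x^2 - x - 12) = (x - 5)*(x - 4)*(x + 3)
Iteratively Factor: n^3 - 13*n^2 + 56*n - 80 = (n - 5)*(n^2 - 8*n + 16) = (n - 5)*(n - 4)*(n - 4)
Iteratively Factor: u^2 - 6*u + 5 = (u - 1)*(u - 5)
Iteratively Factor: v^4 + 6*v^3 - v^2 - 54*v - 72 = (v - 3)*(v^3 + 9*v^2 + 26*v + 24) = (v - 3)*(v + 2)*(v^2 + 7*v + 12) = (v - 3)*(v + 2)*(v + 4)*(v + 3)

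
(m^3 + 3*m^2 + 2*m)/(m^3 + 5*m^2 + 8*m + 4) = m/(m + 2)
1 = 1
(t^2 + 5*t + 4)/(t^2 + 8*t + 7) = (t + 4)/(t + 7)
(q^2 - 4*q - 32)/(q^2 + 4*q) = (q - 8)/q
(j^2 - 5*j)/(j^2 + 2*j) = (j - 5)/(j + 2)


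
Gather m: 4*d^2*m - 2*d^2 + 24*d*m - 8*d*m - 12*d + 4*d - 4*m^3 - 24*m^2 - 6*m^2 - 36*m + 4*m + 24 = -2*d^2 - 8*d - 4*m^3 - 30*m^2 + m*(4*d^2 + 16*d - 32) + 24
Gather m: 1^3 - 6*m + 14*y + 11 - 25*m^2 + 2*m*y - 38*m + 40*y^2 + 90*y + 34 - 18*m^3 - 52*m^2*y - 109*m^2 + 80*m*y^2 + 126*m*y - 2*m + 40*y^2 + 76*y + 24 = -18*m^3 + m^2*(-52*y - 134) + m*(80*y^2 + 128*y - 46) + 80*y^2 + 180*y + 70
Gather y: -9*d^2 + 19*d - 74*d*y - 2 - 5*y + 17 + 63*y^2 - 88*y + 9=-9*d^2 + 19*d + 63*y^2 + y*(-74*d - 93) + 24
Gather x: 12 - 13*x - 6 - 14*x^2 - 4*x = -14*x^2 - 17*x + 6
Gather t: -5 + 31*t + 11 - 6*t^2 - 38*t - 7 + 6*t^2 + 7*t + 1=0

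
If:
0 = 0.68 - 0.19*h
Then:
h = 3.58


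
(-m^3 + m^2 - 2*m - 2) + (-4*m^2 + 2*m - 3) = -m^3 - 3*m^2 - 5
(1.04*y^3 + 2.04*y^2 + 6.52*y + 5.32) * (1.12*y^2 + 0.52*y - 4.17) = 1.1648*y^5 + 2.8256*y^4 + 4.0264*y^3 + 0.842000000000001*y^2 - 24.422*y - 22.1844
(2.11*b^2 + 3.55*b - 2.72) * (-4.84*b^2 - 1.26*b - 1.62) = -10.2124*b^4 - 19.8406*b^3 + 5.2736*b^2 - 2.3238*b + 4.4064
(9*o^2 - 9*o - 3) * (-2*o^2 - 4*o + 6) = -18*o^4 - 18*o^3 + 96*o^2 - 42*o - 18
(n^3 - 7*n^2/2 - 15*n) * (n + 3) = n^4 - n^3/2 - 51*n^2/2 - 45*n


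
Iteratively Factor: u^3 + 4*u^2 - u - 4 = (u + 4)*(u^2 - 1) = (u - 1)*(u + 4)*(u + 1)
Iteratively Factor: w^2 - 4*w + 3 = (w - 1)*(w - 3)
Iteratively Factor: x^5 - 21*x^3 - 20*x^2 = (x - 5)*(x^4 + 5*x^3 + 4*x^2) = (x - 5)*(x + 4)*(x^3 + x^2) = x*(x - 5)*(x + 4)*(x^2 + x) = x^2*(x - 5)*(x + 4)*(x + 1)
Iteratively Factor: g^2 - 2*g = (g)*(g - 2)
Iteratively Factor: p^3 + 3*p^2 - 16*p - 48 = (p + 3)*(p^2 - 16) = (p + 3)*(p + 4)*(p - 4)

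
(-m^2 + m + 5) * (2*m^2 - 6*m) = -2*m^4 + 8*m^3 + 4*m^2 - 30*m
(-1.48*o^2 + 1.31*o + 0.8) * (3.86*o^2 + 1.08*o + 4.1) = -5.7128*o^4 + 3.4582*o^3 - 1.5652*o^2 + 6.235*o + 3.28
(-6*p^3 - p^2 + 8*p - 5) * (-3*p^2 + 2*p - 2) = 18*p^5 - 9*p^4 - 14*p^3 + 33*p^2 - 26*p + 10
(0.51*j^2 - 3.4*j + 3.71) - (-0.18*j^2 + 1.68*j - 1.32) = 0.69*j^2 - 5.08*j + 5.03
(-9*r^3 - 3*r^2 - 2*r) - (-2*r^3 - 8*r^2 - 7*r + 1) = -7*r^3 + 5*r^2 + 5*r - 1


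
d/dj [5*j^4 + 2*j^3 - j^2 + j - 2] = 20*j^3 + 6*j^2 - 2*j + 1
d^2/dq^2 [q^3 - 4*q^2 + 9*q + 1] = 6*q - 8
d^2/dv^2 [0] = 0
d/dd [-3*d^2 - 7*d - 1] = -6*d - 7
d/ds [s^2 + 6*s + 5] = 2*s + 6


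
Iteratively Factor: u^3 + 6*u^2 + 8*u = (u + 4)*(u^2 + 2*u) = (u + 2)*(u + 4)*(u)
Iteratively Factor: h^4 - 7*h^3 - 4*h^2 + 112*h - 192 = (h - 4)*(h^3 - 3*h^2 - 16*h + 48) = (h - 4)*(h + 4)*(h^2 - 7*h + 12) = (h - 4)^2*(h + 4)*(h - 3)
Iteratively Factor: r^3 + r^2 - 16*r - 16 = (r - 4)*(r^2 + 5*r + 4) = (r - 4)*(r + 4)*(r + 1)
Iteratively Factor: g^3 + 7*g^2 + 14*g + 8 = (g + 1)*(g^2 + 6*g + 8) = (g + 1)*(g + 4)*(g + 2)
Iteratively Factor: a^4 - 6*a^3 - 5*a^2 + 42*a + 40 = (a - 4)*(a^3 - 2*a^2 - 13*a - 10) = (a - 4)*(a + 1)*(a^2 - 3*a - 10) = (a - 4)*(a + 1)*(a + 2)*(a - 5)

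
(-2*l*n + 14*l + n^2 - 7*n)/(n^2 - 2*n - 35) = (-2*l + n)/(n + 5)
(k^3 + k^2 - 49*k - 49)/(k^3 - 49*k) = (k + 1)/k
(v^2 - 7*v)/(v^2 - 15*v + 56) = v/(v - 8)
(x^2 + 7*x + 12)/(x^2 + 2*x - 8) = (x + 3)/(x - 2)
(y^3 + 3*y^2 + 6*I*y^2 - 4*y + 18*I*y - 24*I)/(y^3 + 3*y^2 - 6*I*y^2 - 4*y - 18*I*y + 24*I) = (y + 6*I)/(y - 6*I)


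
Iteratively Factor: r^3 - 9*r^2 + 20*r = (r - 4)*(r^2 - 5*r) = (r - 5)*(r - 4)*(r)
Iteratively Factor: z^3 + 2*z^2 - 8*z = (z - 2)*(z^2 + 4*z) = (z - 2)*(z + 4)*(z)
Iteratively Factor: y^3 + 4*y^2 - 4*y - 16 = (y + 2)*(y^2 + 2*y - 8) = (y + 2)*(y + 4)*(y - 2)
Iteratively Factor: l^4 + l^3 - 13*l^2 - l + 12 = (l - 1)*(l^3 + 2*l^2 - 11*l - 12) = (l - 1)*(l + 1)*(l^2 + l - 12) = (l - 3)*(l - 1)*(l + 1)*(l + 4)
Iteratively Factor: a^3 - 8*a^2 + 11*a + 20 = (a - 5)*(a^2 - 3*a - 4) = (a - 5)*(a - 4)*(a + 1)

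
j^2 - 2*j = j*(j - 2)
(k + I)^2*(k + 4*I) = k^3 + 6*I*k^2 - 9*k - 4*I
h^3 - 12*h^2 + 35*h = h*(h - 7)*(h - 5)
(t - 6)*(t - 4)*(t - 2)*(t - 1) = t^4 - 13*t^3 + 56*t^2 - 92*t + 48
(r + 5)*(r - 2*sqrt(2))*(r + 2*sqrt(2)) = r^3 + 5*r^2 - 8*r - 40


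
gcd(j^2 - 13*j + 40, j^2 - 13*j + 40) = j^2 - 13*j + 40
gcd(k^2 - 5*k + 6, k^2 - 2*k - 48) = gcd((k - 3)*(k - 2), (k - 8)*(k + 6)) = 1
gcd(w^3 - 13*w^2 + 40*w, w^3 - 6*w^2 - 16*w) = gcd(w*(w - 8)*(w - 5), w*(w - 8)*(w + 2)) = w^2 - 8*w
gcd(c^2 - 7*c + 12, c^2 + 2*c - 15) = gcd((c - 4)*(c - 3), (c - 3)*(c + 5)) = c - 3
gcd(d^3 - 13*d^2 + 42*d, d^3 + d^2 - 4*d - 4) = 1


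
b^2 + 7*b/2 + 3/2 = (b + 1/2)*(b + 3)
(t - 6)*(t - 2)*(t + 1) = t^3 - 7*t^2 + 4*t + 12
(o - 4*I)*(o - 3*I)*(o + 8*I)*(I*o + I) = I*o^4 - o^3 + I*o^3 - o^2 + 44*I*o^2 + 96*o + 44*I*o + 96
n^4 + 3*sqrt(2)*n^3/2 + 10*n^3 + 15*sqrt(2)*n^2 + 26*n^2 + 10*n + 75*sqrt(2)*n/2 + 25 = (n + 5)^2*(n + sqrt(2)/2)*(n + sqrt(2))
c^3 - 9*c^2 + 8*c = c*(c - 8)*(c - 1)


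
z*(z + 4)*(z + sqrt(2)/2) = z^3 + sqrt(2)*z^2/2 + 4*z^2 + 2*sqrt(2)*z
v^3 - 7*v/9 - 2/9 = (v - 1)*(v + 1/3)*(v + 2/3)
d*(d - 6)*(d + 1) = d^3 - 5*d^2 - 6*d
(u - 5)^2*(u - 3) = u^3 - 13*u^2 + 55*u - 75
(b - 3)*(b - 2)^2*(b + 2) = b^4 - 5*b^3 + 2*b^2 + 20*b - 24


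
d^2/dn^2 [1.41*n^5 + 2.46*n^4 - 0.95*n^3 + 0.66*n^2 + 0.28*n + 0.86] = 28.2*n^3 + 29.52*n^2 - 5.7*n + 1.32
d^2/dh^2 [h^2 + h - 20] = 2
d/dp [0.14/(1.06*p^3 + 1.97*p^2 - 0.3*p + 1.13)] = (-0.4452*p^2 - 0.5516*p + 0.042)/(1.06*p^3 + 1.97*p^2 - 0.3*p + 1.13)^2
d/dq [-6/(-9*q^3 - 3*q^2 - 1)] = 18*q*(-9*q - 2)/(9*q^3 + 3*q^2 + 1)^2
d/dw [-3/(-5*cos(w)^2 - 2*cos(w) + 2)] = 6*(5*cos(w) + 1)*sin(w)/(5*cos(w)^2 + 2*cos(w) - 2)^2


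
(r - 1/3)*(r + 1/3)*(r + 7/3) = r^3 + 7*r^2/3 - r/9 - 7/27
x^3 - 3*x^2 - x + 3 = (x - 3)*(x - 1)*(x + 1)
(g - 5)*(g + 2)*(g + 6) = g^3 + 3*g^2 - 28*g - 60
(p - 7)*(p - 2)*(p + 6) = p^3 - 3*p^2 - 40*p + 84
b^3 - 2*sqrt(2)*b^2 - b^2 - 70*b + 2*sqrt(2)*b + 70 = (b - 1)*(b - 7*sqrt(2))*(b + 5*sqrt(2))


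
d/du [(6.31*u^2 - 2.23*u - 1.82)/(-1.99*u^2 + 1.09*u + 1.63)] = (2.4402*u^2 + 13.327*u - 1.6511)/(3.9601*u^4 - 4.3382*u^3 - 5.2993*u^2 + 3.5534*u + 2.6569)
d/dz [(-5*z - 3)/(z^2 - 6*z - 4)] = (5*z^2 + 6*z + 2)/(z^4 - 12*z^3 + 28*z^2 + 48*z + 16)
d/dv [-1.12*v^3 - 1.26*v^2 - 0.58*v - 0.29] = -3.36*v^2 - 2.52*v - 0.58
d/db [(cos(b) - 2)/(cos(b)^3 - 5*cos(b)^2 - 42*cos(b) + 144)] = (43*cos(b) - 11*cos(2*b) + cos(3*b) - 131)*sin(b)/(2*(cos(b)^3 - 5*cos(b)^2 - 42*cos(b) + 144)^2)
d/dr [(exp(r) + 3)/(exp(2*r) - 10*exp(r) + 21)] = (-2*(exp(r) - 5)*(exp(r) + 3) + exp(2*r) - 10*exp(r) + 21)*exp(r)/(exp(2*r) - 10*exp(r) + 21)^2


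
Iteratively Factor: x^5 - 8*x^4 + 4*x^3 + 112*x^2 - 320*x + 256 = (x - 4)*(x^4 - 4*x^3 - 12*x^2 + 64*x - 64) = (x - 4)*(x - 2)*(x^3 - 2*x^2 - 16*x + 32) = (x - 4)^2*(x - 2)*(x^2 + 2*x - 8) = (x - 4)^2*(x - 2)*(x + 4)*(x - 2)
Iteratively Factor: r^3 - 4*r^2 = (r - 4)*(r^2) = r*(r - 4)*(r)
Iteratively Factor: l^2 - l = (l)*(l - 1)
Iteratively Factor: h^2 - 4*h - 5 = (h - 5)*(h + 1)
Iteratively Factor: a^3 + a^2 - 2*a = (a - 1)*(a^2 + 2*a) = (a - 1)*(a + 2)*(a)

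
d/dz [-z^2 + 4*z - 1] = 4 - 2*z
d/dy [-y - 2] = -1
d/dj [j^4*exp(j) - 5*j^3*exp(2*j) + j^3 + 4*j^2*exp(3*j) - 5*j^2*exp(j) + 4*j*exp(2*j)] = j^4*exp(j) - 10*j^3*exp(2*j) + 4*j^3*exp(j) + 12*j^2*exp(3*j) - 15*j^2*exp(2*j) - 5*j^2*exp(j) + 3*j^2 + 8*j*exp(3*j) + 8*j*exp(2*j) - 10*j*exp(j) + 4*exp(2*j)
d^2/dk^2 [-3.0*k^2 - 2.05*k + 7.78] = -6.00000000000000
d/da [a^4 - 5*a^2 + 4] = 4*a^3 - 10*a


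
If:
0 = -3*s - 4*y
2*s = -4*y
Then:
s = 0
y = 0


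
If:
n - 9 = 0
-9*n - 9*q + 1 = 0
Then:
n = 9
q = -80/9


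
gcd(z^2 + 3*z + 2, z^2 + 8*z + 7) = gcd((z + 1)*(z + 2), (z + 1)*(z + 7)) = z + 1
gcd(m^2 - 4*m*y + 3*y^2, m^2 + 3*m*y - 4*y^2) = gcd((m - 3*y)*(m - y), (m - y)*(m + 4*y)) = -m + y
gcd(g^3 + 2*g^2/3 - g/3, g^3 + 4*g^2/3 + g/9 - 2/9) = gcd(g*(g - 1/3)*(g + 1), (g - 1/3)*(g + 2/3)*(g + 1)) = g^2 + 2*g/3 - 1/3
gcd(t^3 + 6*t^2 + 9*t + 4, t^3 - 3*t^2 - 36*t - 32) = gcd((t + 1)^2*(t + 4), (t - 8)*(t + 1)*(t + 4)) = t^2 + 5*t + 4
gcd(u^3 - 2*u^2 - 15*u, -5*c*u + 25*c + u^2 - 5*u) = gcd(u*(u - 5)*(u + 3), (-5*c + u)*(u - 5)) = u - 5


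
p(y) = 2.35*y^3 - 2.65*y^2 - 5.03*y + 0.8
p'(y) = 7.05*y^2 - 5.3*y - 5.03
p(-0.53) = 2.37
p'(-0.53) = -0.24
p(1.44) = -4.92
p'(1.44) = 1.96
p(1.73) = -3.67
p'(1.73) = 6.90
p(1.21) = -5.00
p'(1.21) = -1.12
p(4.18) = 105.10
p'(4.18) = 96.00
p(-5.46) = -433.25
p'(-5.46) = 234.08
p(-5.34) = -405.75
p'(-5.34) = 224.31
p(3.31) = 40.34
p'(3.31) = 54.67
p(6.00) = 382.82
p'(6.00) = 216.97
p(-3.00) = -71.41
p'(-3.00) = 74.32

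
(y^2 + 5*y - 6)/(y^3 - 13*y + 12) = (y + 6)/(y^2 + y - 12)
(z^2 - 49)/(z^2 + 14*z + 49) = (z - 7)/(z + 7)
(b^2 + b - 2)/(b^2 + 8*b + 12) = (b - 1)/(b + 6)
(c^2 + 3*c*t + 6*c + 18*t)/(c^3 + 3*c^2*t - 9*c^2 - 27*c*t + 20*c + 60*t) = (c + 6)/(c^2 - 9*c + 20)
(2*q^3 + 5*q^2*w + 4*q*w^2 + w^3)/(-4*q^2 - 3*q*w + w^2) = (-2*q^2 - 3*q*w - w^2)/(4*q - w)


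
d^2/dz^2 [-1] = 0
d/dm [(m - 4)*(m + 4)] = 2*m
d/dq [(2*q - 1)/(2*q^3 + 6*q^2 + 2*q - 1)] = 2*q*(-4*q^2 - 3*q + 6)/(4*q^6 + 24*q^5 + 44*q^4 + 20*q^3 - 8*q^2 - 4*q + 1)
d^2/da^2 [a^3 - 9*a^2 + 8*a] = 6*a - 18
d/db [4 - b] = -1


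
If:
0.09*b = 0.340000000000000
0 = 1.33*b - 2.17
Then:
No Solution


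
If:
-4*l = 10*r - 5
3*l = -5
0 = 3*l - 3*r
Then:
No Solution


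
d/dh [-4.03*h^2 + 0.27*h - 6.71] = 0.27 - 8.06*h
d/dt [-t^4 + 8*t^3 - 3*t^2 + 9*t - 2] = -4*t^3 + 24*t^2 - 6*t + 9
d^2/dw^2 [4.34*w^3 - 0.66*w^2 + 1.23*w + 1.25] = 26.04*w - 1.32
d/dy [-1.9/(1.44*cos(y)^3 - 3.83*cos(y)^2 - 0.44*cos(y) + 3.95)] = (-8.208*cos(y)^2 + 14.554*cos(y) + 0.836)*sin(y)/(1.44*cos(y)^3 - 3.83*cos(y)^2 - 0.44*cos(y) + 3.95)^2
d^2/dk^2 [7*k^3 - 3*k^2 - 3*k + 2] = 42*k - 6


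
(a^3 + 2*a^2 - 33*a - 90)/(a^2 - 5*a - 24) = (a^2 - a - 30)/(a - 8)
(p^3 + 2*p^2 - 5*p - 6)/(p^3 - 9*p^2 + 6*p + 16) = (p + 3)/(p - 8)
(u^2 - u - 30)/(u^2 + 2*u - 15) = (u - 6)/(u - 3)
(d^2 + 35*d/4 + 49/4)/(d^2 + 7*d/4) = (d + 7)/d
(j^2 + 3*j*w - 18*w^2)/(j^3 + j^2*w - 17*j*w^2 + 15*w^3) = (-j - 6*w)/(-j^2 - 4*j*w + 5*w^2)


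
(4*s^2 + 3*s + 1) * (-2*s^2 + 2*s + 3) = -8*s^4 + 2*s^3 + 16*s^2 + 11*s + 3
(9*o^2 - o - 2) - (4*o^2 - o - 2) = 5*o^2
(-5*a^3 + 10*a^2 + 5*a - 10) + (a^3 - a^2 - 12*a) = -4*a^3 + 9*a^2 - 7*a - 10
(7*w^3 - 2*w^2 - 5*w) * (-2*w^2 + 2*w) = -14*w^5 + 18*w^4 + 6*w^3 - 10*w^2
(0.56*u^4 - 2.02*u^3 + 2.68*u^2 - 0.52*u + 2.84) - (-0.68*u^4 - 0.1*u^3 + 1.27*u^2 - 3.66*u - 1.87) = 1.24*u^4 - 1.92*u^3 + 1.41*u^2 + 3.14*u + 4.71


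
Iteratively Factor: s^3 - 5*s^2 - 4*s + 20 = (s - 5)*(s^2 - 4) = (s - 5)*(s - 2)*(s + 2)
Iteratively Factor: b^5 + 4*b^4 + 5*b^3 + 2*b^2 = (b)*(b^4 + 4*b^3 + 5*b^2 + 2*b) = b*(b + 1)*(b^3 + 3*b^2 + 2*b) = b*(b + 1)*(b + 2)*(b^2 + b) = b^2*(b + 1)*(b + 2)*(b + 1)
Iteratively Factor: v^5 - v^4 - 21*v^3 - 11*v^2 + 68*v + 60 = (v + 3)*(v^4 - 4*v^3 - 9*v^2 + 16*v + 20) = (v - 2)*(v + 3)*(v^3 - 2*v^2 - 13*v - 10) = (v - 2)*(v + 1)*(v + 3)*(v^2 - 3*v - 10) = (v - 5)*(v - 2)*(v + 1)*(v + 3)*(v + 2)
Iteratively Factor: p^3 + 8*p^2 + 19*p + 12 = (p + 4)*(p^2 + 4*p + 3) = (p + 3)*(p + 4)*(p + 1)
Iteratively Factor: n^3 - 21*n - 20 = (n + 4)*(n^2 - 4*n - 5) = (n - 5)*(n + 4)*(n + 1)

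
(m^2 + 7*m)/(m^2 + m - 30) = m*(m + 7)/(m^2 + m - 30)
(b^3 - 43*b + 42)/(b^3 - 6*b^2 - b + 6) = (b + 7)/(b + 1)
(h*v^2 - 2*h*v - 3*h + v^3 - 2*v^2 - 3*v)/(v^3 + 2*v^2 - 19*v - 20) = (h*v - 3*h + v^2 - 3*v)/(v^2 + v - 20)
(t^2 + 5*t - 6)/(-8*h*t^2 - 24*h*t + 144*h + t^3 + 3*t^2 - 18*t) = (t - 1)/(-8*h*t + 24*h + t^2 - 3*t)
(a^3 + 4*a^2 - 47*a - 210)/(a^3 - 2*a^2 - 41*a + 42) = (a + 5)/(a - 1)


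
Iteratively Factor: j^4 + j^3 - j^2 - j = (j)*(j^3 + j^2 - j - 1) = j*(j + 1)*(j^2 - 1) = j*(j + 1)^2*(j - 1)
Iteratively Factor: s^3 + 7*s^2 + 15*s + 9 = (s + 3)*(s^2 + 4*s + 3) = (s + 3)^2*(s + 1)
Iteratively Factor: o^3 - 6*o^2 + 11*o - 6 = (o - 2)*(o^2 - 4*o + 3) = (o - 2)*(o - 1)*(o - 3)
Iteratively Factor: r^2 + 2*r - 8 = (r - 2)*(r + 4)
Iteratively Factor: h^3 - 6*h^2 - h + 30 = (h - 5)*(h^2 - h - 6) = (h - 5)*(h + 2)*(h - 3)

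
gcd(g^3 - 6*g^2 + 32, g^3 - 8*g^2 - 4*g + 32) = g + 2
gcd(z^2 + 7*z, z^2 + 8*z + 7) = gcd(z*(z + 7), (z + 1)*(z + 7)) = z + 7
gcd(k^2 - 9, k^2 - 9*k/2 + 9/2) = k - 3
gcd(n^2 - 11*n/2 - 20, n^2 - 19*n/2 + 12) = n - 8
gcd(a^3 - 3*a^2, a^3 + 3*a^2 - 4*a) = a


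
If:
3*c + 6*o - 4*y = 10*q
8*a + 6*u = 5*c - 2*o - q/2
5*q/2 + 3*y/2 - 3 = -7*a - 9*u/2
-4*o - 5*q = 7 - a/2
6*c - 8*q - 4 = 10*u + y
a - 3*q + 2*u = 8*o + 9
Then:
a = 9045/44446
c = 72521/177784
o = -248729/355568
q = -36447/44446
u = 32899/88892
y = 116157/88892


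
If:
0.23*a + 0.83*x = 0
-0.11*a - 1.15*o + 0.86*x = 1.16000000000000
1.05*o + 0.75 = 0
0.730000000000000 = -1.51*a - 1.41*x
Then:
No Solution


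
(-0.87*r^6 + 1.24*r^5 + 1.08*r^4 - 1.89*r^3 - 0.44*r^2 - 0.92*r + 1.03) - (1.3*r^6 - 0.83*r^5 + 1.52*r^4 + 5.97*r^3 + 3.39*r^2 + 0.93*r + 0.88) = -2.17*r^6 + 2.07*r^5 - 0.44*r^4 - 7.86*r^3 - 3.83*r^2 - 1.85*r + 0.15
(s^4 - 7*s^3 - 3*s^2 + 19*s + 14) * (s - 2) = s^5 - 9*s^4 + 11*s^3 + 25*s^2 - 24*s - 28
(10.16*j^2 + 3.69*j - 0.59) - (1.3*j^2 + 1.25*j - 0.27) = 8.86*j^2 + 2.44*j - 0.32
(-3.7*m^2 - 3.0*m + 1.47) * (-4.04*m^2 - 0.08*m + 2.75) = 14.948*m^4 + 12.416*m^3 - 15.8738*m^2 - 8.3676*m + 4.0425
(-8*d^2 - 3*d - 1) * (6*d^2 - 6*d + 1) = -48*d^4 + 30*d^3 + 4*d^2 + 3*d - 1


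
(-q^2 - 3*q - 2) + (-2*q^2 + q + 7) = -3*q^2 - 2*q + 5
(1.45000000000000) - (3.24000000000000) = -1.79000000000000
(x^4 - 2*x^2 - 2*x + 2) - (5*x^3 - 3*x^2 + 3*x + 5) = x^4 - 5*x^3 + x^2 - 5*x - 3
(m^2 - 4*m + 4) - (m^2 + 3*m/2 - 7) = 11 - 11*m/2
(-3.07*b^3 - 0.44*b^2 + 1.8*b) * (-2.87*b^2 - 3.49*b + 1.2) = 8.8109*b^5 + 11.9771*b^4 - 7.3144*b^3 - 6.81*b^2 + 2.16*b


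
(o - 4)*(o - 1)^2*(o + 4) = o^4 - 2*o^3 - 15*o^2 + 32*o - 16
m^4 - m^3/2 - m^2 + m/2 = m*(m - 1)*(m - 1/2)*(m + 1)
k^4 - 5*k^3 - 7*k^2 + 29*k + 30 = (k - 5)*(k - 3)*(k + 1)*(k + 2)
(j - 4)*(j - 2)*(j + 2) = j^3 - 4*j^2 - 4*j + 16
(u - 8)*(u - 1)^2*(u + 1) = u^4 - 9*u^3 + 7*u^2 + 9*u - 8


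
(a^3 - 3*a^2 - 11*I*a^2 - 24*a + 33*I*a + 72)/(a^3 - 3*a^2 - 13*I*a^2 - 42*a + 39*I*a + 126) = (a^2 - 11*I*a - 24)/(a^2 - 13*I*a - 42)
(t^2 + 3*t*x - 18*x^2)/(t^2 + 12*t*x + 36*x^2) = (t - 3*x)/(t + 6*x)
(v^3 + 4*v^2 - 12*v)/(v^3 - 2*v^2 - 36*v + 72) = v/(v - 6)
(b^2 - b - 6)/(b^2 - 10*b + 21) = (b + 2)/(b - 7)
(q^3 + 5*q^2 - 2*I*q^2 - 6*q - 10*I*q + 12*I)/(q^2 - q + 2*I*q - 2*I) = (q^2 + 2*q*(3 - I) - 12*I)/(q + 2*I)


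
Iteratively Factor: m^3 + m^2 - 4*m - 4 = (m + 2)*(m^2 - m - 2) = (m + 1)*(m + 2)*(m - 2)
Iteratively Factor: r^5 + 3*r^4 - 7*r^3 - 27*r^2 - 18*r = (r + 2)*(r^4 + r^3 - 9*r^2 - 9*r) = r*(r + 2)*(r^3 + r^2 - 9*r - 9) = r*(r - 3)*(r + 2)*(r^2 + 4*r + 3) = r*(r - 3)*(r + 2)*(r + 3)*(r + 1)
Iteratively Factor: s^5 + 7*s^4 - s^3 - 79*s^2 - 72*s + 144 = (s - 3)*(s^4 + 10*s^3 + 29*s^2 + 8*s - 48) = (s - 3)*(s - 1)*(s^3 + 11*s^2 + 40*s + 48) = (s - 3)*(s - 1)*(s + 4)*(s^2 + 7*s + 12) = (s - 3)*(s - 1)*(s + 4)^2*(s + 3)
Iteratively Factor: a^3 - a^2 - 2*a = (a)*(a^2 - a - 2) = a*(a + 1)*(a - 2)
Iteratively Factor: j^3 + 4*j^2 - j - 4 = (j - 1)*(j^2 + 5*j + 4) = (j - 1)*(j + 4)*(j + 1)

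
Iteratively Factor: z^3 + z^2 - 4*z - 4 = (z - 2)*(z^2 + 3*z + 2) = (z - 2)*(z + 1)*(z + 2)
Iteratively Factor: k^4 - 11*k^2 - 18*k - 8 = (k + 2)*(k^3 - 2*k^2 - 7*k - 4) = (k - 4)*(k + 2)*(k^2 + 2*k + 1) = (k - 4)*(k + 1)*(k + 2)*(k + 1)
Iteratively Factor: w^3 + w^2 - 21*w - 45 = (w + 3)*(w^2 - 2*w - 15) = (w + 3)^2*(w - 5)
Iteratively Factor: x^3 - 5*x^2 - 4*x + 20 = (x - 2)*(x^2 - 3*x - 10) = (x - 2)*(x + 2)*(x - 5)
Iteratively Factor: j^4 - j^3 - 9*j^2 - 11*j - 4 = (j - 4)*(j^3 + 3*j^2 + 3*j + 1) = (j - 4)*(j + 1)*(j^2 + 2*j + 1) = (j - 4)*(j + 1)^2*(j + 1)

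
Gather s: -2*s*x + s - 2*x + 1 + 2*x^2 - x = s*(1 - 2*x) + 2*x^2 - 3*x + 1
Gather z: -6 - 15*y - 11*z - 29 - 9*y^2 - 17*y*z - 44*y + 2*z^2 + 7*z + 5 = -9*y^2 - 59*y + 2*z^2 + z*(-17*y - 4) - 30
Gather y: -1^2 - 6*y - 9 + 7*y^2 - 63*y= 7*y^2 - 69*y - 10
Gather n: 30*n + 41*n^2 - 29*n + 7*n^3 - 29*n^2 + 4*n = 7*n^3 + 12*n^2 + 5*n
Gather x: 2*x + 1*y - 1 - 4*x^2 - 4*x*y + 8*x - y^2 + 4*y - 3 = -4*x^2 + x*(10 - 4*y) - y^2 + 5*y - 4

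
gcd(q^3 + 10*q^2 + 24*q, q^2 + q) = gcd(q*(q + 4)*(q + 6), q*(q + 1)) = q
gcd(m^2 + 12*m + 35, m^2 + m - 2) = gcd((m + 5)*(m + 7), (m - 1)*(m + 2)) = 1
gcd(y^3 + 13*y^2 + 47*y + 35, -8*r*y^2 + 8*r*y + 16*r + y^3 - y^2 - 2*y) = y + 1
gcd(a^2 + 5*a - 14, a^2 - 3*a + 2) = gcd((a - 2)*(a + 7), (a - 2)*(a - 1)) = a - 2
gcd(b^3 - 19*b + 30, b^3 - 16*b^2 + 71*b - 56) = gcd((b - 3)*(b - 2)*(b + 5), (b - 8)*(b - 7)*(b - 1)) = 1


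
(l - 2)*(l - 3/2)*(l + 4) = l^3 + l^2/2 - 11*l + 12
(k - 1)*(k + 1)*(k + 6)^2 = k^4 + 12*k^3 + 35*k^2 - 12*k - 36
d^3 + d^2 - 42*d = d*(d - 6)*(d + 7)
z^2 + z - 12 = (z - 3)*(z + 4)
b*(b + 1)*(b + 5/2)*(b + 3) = b^4 + 13*b^3/2 + 13*b^2 + 15*b/2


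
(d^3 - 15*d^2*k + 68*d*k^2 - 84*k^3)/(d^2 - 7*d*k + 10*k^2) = (d^2 - 13*d*k + 42*k^2)/(d - 5*k)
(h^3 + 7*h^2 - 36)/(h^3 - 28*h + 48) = (h + 3)/(h - 4)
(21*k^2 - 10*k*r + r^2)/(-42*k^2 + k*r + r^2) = (21*k^2 - 10*k*r + r^2)/(-42*k^2 + k*r + r^2)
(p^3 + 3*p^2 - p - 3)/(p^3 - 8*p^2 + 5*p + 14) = (p^2 + 2*p - 3)/(p^2 - 9*p + 14)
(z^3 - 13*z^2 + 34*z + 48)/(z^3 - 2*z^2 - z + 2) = (z^2 - 14*z + 48)/(z^2 - 3*z + 2)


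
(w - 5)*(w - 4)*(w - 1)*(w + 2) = w^4 - 8*w^3 + 9*w^2 + 38*w - 40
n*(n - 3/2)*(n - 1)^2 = n^4 - 7*n^3/2 + 4*n^2 - 3*n/2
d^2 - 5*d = d*(d - 5)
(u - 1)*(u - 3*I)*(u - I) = u^3 - u^2 - 4*I*u^2 - 3*u + 4*I*u + 3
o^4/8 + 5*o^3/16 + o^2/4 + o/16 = o*(o/4 + 1/4)*(o/2 + 1/4)*(o + 1)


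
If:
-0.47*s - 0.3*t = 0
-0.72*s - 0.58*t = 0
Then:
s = 0.00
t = 0.00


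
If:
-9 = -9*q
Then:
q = 1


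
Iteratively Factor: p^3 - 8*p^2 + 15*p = (p)*(p^2 - 8*p + 15) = p*(p - 5)*(p - 3)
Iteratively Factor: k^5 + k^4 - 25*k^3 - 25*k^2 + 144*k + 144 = (k - 3)*(k^4 + 4*k^3 - 13*k^2 - 64*k - 48) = (k - 3)*(k + 4)*(k^3 - 13*k - 12) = (k - 3)*(k + 1)*(k + 4)*(k^2 - k - 12) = (k - 4)*(k - 3)*(k + 1)*(k + 4)*(k + 3)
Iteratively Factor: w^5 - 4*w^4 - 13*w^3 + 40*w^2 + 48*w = (w - 4)*(w^4 - 13*w^2 - 12*w) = (w - 4)*(w + 1)*(w^3 - w^2 - 12*w) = (w - 4)*(w + 1)*(w + 3)*(w^2 - 4*w) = w*(w - 4)*(w + 1)*(w + 3)*(w - 4)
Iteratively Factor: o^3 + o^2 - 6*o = (o - 2)*(o^2 + 3*o) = o*(o - 2)*(o + 3)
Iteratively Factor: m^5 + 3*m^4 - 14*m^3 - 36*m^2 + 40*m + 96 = (m + 2)*(m^4 + m^3 - 16*m^2 - 4*m + 48) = (m - 2)*(m + 2)*(m^3 + 3*m^2 - 10*m - 24) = (m - 3)*(m - 2)*(m + 2)*(m^2 + 6*m + 8) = (m - 3)*(m - 2)*(m + 2)*(m + 4)*(m + 2)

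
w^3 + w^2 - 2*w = w*(w - 1)*(w + 2)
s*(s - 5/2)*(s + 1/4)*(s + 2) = s^4 - s^3/4 - 41*s^2/8 - 5*s/4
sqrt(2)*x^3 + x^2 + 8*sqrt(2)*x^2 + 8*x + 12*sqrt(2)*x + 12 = (x + 2)*(x + 6)*(sqrt(2)*x + 1)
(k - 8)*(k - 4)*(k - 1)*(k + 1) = k^4 - 12*k^3 + 31*k^2 + 12*k - 32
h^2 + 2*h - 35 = (h - 5)*(h + 7)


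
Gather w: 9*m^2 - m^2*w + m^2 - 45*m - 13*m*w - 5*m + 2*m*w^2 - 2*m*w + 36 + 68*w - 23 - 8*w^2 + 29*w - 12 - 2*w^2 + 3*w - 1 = 10*m^2 - 50*m + w^2*(2*m - 10) + w*(-m^2 - 15*m + 100)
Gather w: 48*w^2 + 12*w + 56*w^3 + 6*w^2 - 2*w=56*w^3 + 54*w^2 + 10*w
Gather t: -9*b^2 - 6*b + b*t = -9*b^2 + b*t - 6*b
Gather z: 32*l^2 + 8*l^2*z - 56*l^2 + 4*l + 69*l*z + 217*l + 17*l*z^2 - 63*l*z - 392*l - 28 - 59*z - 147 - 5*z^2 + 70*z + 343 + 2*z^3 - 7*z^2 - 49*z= -24*l^2 - 171*l + 2*z^3 + z^2*(17*l - 12) + z*(8*l^2 + 6*l - 38) + 168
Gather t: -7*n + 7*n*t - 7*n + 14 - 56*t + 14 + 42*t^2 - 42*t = -14*n + 42*t^2 + t*(7*n - 98) + 28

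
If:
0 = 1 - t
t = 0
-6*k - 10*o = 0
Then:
No Solution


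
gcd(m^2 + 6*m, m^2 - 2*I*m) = m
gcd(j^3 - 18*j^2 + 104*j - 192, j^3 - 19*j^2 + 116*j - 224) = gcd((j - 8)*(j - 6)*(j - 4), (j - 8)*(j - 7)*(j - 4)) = j^2 - 12*j + 32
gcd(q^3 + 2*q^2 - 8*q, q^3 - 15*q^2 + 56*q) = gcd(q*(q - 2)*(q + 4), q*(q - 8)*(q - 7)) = q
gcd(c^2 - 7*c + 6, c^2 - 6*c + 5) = c - 1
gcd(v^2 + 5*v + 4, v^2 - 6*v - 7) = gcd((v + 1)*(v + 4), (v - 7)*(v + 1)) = v + 1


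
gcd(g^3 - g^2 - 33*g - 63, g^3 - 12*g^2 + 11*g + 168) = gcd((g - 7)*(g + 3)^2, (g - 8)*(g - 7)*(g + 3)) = g^2 - 4*g - 21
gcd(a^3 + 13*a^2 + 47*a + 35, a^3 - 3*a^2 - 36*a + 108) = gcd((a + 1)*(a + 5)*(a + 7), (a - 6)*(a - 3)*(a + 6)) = 1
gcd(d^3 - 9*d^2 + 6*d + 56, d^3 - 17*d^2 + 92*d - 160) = d - 4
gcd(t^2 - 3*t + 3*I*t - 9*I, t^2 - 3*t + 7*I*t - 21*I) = t - 3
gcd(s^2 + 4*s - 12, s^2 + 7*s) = 1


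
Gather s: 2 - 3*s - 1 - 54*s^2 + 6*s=-54*s^2 + 3*s + 1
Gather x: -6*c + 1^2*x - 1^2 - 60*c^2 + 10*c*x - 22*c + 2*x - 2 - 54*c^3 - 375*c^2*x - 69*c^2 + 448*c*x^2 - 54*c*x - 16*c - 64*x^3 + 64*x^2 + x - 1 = -54*c^3 - 129*c^2 - 44*c - 64*x^3 + x^2*(448*c + 64) + x*(-375*c^2 - 44*c + 4) - 4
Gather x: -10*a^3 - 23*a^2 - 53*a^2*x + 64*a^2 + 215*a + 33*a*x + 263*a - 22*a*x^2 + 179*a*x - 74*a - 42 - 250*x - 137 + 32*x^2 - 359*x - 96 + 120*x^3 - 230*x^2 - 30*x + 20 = -10*a^3 + 41*a^2 + 404*a + 120*x^3 + x^2*(-22*a - 198) + x*(-53*a^2 + 212*a - 639) - 255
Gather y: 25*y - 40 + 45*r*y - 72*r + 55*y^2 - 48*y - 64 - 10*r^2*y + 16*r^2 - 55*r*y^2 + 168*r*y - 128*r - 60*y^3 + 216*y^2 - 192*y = 16*r^2 - 200*r - 60*y^3 + y^2*(271 - 55*r) + y*(-10*r^2 + 213*r - 215) - 104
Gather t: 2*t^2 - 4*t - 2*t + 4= 2*t^2 - 6*t + 4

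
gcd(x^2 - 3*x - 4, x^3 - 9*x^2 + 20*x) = x - 4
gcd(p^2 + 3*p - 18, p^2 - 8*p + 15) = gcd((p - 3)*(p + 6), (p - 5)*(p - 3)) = p - 3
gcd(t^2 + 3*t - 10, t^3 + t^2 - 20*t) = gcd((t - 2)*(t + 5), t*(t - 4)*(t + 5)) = t + 5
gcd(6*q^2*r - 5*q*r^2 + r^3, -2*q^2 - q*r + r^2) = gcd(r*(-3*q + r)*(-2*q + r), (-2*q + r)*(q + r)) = 2*q - r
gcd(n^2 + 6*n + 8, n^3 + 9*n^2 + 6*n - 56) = n + 4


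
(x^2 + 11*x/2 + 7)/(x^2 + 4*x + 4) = (x + 7/2)/(x + 2)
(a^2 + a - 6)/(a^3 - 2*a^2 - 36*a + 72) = (a + 3)/(a^2 - 36)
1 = 1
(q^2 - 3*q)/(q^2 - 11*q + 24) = q/(q - 8)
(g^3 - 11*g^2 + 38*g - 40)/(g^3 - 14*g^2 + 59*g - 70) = (g - 4)/(g - 7)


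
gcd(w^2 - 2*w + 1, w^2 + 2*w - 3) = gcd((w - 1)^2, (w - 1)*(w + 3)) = w - 1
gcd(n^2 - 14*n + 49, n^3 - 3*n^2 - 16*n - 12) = 1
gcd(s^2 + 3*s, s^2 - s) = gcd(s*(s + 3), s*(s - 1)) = s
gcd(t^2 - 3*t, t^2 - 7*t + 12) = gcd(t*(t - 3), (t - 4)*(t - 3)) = t - 3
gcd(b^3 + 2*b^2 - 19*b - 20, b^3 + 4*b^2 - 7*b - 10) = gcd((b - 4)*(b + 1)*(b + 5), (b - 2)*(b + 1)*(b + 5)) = b^2 + 6*b + 5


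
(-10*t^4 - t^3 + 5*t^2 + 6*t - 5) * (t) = -10*t^5 - t^4 + 5*t^3 + 6*t^2 - 5*t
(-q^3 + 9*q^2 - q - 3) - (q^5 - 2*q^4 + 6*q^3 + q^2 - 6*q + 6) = -q^5 + 2*q^4 - 7*q^3 + 8*q^2 + 5*q - 9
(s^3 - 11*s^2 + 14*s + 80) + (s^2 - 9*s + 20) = s^3 - 10*s^2 + 5*s + 100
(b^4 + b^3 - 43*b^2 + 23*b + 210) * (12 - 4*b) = -4*b^5 + 8*b^4 + 184*b^3 - 608*b^2 - 564*b + 2520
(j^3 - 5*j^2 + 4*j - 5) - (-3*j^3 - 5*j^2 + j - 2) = 4*j^3 + 3*j - 3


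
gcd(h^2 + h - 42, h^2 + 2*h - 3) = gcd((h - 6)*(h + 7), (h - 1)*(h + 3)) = 1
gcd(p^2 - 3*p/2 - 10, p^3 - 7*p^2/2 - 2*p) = p - 4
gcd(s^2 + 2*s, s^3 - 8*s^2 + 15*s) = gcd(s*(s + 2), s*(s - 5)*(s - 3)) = s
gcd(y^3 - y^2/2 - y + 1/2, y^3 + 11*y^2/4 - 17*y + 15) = 1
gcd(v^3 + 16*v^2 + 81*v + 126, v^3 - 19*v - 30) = v + 3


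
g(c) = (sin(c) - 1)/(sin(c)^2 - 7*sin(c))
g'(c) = (-2*sin(c)*cos(c) + 7*cos(c))*(sin(c) - 1)/(sin(c)^2 - 7*sin(c))^2 + cos(c)/(sin(c)^2 - 7*sin(c)) = (-cos(c) + 2/tan(c) - 7*cos(c)/sin(c)^2)/(sin(c) - 7)^2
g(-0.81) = -0.31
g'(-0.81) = -0.20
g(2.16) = 0.03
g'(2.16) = 0.13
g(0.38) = 0.26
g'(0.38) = -0.98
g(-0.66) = -0.35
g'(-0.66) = -0.31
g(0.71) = 0.08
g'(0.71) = -0.27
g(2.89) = 0.45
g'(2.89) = 2.25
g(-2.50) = -0.35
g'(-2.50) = 0.33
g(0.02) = 7.02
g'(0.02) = -357.14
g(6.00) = -0.63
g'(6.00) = -1.77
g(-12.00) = 0.13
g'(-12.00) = -0.44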